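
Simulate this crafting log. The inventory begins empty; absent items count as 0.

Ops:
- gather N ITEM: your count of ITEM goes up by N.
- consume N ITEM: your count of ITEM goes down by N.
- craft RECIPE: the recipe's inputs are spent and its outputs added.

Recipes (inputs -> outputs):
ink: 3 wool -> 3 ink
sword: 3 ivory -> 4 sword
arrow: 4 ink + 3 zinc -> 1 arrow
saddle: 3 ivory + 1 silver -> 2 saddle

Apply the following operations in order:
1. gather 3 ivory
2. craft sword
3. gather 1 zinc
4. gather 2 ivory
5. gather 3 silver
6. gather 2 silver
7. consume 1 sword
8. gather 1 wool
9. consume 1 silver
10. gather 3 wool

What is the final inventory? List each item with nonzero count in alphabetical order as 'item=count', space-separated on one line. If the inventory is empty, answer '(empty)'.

Answer: ivory=2 silver=4 sword=3 wool=4 zinc=1

Derivation:
After 1 (gather 3 ivory): ivory=3
After 2 (craft sword): sword=4
After 3 (gather 1 zinc): sword=4 zinc=1
After 4 (gather 2 ivory): ivory=2 sword=4 zinc=1
After 5 (gather 3 silver): ivory=2 silver=3 sword=4 zinc=1
After 6 (gather 2 silver): ivory=2 silver=5 sword=4 zinc=1
After 7 (consume 1 sword): ivory=2 silver=5 sword=3 zinc=1
After 8 (gather 1 wool): ivory=2 silver=5 sword=3 wool=1 zinc=1
After 9 (consume 1 silver): ivory=2 silver=4 sword=3 wool=1 zinc=1
After 10 (gather 3 wool): ivory=2 silver=4 sword=3 wool=4 zinc=1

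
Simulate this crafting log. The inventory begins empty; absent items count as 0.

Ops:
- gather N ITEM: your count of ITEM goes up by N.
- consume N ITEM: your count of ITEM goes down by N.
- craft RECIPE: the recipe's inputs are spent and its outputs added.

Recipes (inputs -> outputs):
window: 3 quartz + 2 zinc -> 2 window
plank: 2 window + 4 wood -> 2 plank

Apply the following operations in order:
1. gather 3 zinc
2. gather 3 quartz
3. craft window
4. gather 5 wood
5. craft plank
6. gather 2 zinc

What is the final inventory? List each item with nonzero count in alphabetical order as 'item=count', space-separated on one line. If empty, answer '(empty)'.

Answer: plank=2 wood=1 zinc=3

Derivation:
After 1 (gather 3 zinc): zinc=3
After 2 (gather 3 quartz): quartz=3 zinc=3
After 3 (craft window): window=2 zinc=1
After 4 (gather 5 wood): window=2 wood=5 zinc=1
After 5 (craft plank): plank=2 wood=1 zinc=1
After 6 (gather 2 zinc): plank=2 wood=1 zinc=3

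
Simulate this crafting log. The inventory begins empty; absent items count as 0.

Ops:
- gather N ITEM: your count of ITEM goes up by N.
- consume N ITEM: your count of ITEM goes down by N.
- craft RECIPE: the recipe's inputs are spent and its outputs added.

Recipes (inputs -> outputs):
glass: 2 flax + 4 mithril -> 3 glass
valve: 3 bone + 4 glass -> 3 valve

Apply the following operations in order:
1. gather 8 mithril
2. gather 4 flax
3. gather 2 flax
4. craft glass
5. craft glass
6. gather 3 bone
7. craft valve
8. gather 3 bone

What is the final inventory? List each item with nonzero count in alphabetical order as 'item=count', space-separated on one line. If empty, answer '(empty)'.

Answer: bone=3 flax=2 glass=2 valve=3

Derivation:
After 1 (gather 8 mithril): mithril=8
After 2 (gather 4 flax): flax=4 mithril=8
After 3 (gather 2 flax): flax=6 mithril=8
After 4 (craft glass): flax=4 glass=3 mithril=4
After 5 (craft glass): flax=2 glass=6
After 6 (gather 3 bone): bone=3 flax=2 glass=6
After 7 (craft valve): flax=2 glass=2 valve=3
After 8 (gather 3 bone): bone=3 flax=2 glass=2 valve=3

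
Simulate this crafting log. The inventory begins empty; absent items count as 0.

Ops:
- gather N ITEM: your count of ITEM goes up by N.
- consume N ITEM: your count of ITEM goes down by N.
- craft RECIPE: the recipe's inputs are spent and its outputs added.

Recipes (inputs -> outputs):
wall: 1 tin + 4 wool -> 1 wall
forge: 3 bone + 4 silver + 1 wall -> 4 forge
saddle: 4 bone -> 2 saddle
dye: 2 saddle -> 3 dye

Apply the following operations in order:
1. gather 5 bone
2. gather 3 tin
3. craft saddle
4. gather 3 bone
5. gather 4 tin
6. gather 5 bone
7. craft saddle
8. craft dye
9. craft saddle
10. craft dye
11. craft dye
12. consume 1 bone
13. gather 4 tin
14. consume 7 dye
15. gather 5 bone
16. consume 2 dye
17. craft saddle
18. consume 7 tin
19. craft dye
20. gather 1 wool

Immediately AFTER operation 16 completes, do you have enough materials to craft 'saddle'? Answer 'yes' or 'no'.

After 1 (gather 5 bone): bone=5
After 2 (gather 3 tin): bone=5 tin=3
After 3 (craft saddle): bone=1 saddle=2 tin=3
After 4 (gather 3 bone): bone=4 saddle=2 tin=3
After 5 (gather 4 tin): bone=4 saddle=2 tin=7
After 6 (gather 5 bone): bone=9 saddle=2 tin=7
After 7 (craft saddle): bone=5 saddle=4 tin=7
After 8 (craft dye): bone=5 dye=3 saddle=2 tin=7
After 9 (craft saddle): bone=1 dye=3 saddle=4 tin=7
After 10 (craft dye): bone=1 dye=6 saddle=2 tin=7
After 11 (craft dye): bone=1 dye=9 tin=7
After 12 (consume 1 bone): dye=9 tin=7
After 13 (gather 4 tin): dye=9 tin=11
After 14 (consume 7 dye): dye=2 tin=11
After 15 (gather 5 bone): bone=5 dye=2 tin=11
After 16 (consume 2 dye): bone=5 tin=11

Answer: yes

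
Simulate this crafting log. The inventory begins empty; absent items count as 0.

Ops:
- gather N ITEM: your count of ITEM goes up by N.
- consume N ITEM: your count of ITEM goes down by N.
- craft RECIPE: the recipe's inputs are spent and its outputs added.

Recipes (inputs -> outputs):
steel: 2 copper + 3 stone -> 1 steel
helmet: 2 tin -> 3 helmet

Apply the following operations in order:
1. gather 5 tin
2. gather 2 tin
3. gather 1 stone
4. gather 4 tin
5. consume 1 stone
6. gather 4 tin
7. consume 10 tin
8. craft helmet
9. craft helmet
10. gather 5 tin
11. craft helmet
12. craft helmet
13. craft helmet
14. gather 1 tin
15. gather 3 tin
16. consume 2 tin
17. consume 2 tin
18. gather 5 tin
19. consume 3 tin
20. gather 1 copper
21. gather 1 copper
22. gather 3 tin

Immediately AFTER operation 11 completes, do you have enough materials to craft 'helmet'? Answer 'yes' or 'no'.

Answer: yes

Derivation:
After 1 (gather 5 tin): tin=5
After 2 (gather 2 tin): tin=7
After 3 (gather 1 stone): stone=1 tin=7
After 4 (gather 4 tin): stone=1 tin=11
After 5 (consume 1 stone): tin=11
After 6 (gather 4 tin): tin=15
After 7 (consume 10 tin): tin=5
After 8 (craft helmet): helmet=3 tin=3
After 9 (craft helmet): helmet=6 tin=1
After 10 (gather 5 tin): helmet=6 tin=6
After 11 (craft helmet): helmet=9 tin=4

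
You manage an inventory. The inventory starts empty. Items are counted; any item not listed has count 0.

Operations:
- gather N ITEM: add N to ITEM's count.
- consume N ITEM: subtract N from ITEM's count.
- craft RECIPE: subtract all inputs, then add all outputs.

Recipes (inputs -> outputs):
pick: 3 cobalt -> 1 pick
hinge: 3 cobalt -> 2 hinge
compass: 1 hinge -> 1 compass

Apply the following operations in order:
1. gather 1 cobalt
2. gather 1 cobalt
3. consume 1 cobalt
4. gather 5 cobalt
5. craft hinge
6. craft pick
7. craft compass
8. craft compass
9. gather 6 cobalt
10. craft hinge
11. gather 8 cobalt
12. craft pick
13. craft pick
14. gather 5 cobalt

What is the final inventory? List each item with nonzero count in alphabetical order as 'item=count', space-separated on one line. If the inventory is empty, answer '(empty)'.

After 1 (gather 1 cobalt): cobalt=1
After 2 (gather 1 cobalt): cobalt=2
After 3 (consume 1 cobalt): cobalt=1
After 4 (gather 5 cobalt): cobalt=6
After 5 (craft hinge): cobalt=3 hinge=2
After 6 (craft pick): hinge=2 pick=1
After 7 (craft compass): compass=1 hinge=1 pick=1
After 8 (craft compass): compass=2 pick=1
After 9 (gather 6 cobalt): cobalt=6 compass=2 pick=1
After 10 (craft hinge): cobalt=3 compass=2 hinge=2 pick=1
After 11 (gather 8 cobalt): cobalt=11 compass=2 hinge=2 pick=1
After 12 (craft pick): cobalt=8 compass=2 hinge=2 pick=2
After 13 (craft pick): cobalt=5 compass=2 hinge=2 pick=3
After 14 (gather 5 cobalt): cobalt=10 compass=2 hinge=2 pick=3

Answer: cobalt=10 compass=2 hinge=2 pick=3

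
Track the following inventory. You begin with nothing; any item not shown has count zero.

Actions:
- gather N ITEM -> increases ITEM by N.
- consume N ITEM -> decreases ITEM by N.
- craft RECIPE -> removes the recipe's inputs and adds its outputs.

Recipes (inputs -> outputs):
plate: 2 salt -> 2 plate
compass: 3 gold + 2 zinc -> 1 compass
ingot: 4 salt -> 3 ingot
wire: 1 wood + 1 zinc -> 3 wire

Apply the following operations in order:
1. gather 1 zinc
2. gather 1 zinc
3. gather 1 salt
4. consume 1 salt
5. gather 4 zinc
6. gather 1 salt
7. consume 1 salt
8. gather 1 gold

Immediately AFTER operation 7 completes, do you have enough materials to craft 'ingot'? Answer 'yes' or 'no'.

Answer: no

Derivation:
After 1 (gather 1 zinc): zinc=1
After 2 (gather 1 zinc): zinc=2
After 3 (gather 1 salt): salt=1 zinc=2
After 4 (consume 1 salt): zinc=2
After 5 (gather 4 zinc): zinc=6
After 6 (gather 1 salt): salt=1 zinc=6
After 7 (consume 1 salt): zinc=6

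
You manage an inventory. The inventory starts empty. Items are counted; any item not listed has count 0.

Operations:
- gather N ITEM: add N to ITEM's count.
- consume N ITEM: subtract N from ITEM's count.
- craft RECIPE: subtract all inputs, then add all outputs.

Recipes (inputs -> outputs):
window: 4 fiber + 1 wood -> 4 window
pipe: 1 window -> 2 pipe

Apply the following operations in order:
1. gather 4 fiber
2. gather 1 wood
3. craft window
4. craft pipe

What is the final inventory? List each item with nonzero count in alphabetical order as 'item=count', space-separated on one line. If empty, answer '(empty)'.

Answer: pipe=2 window=3

Derivation:
After 1 (gather 4 fiber): fiber=4
After 2 (gather 1 wood): fiber=4 wood=1
After 3 (craft window): window=4
After 4 (craft pipe): pipe=2 window=3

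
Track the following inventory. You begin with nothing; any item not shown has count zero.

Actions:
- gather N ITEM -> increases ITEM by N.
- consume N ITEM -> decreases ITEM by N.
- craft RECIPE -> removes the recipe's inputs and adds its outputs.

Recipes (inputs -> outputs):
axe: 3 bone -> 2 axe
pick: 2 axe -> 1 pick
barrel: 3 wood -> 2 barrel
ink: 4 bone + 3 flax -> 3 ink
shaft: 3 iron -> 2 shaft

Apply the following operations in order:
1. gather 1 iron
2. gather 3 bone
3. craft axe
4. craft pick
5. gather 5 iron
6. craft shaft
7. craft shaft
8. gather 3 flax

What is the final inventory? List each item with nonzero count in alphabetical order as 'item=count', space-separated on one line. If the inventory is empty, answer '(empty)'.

Answer: flax=3 pick=1 shaft=4

Derivation:
After 1 (gather 1 iron): iron=1
After 2 (gather 3 bone): bone=3 iron=1
After 3 (craft axe): axe=2 iron=1
After 4 (craft pick): iron=1 pick=1
After 5 (gather 5 iron): iron=6 pick=1
After 6 (craft shaft): iron=3 pick=1 shaft=2
After 7 (craft shaft): pick=1 shaft=4
After 8 (gather 3 flax): flax=3 pick=1 shaft=4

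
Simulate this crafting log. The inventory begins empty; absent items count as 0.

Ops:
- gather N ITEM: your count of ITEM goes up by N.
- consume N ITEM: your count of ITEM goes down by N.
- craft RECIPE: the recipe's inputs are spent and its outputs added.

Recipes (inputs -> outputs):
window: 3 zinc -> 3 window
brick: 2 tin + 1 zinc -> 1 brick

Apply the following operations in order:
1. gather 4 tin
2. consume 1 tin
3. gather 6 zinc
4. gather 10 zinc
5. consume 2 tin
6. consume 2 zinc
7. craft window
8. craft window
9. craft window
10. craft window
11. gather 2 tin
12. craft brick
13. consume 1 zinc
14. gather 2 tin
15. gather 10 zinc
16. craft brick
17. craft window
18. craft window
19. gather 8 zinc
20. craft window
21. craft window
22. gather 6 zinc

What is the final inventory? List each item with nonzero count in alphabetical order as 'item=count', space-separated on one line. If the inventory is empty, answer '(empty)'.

After 1 (gather 4 tin): tin=4
After 2 (consume 1 tin): tin=3
After 3 (gather 6 zinc): tin=3 zinc=6
After 4 (gather 10 zinc): tin=3 zinc=16
After 5 (consume 2 tin): tin=1 zinc=16
After 6 (consume 2 zinc): tin=1 zinc=14
After 7 (craft window): tin=1 window=3 zinc=11
After 8 (craft window): tin=1 window=6 zinc=8
After 9 (craft window): tin=1 window=9 zinc=5
After 10 (craft window): tin=1 window=12 zinc=2
After 11 (gather 2 tin): tin=3 window=12 zinc=2
After 12 (craft brick): brick=1 tin=1 window=12 zinc=1
After 13 (consume 1 zinc): brick=1 tin=1 window=12
After 14 (gather 2 tin): brick=1 tin=3 window=12
After 15 (gather 10 zinc): brick=1 tin=3 window=12 zinc=10
After 16 (craft brick): brick=2 tin=1 window=12 zinc=9
After 17 (craft window): brick=2 tin=1 window=15 zinc=6
After 18 (craft window): brick=2 tin=1 window=18 zinc=3
After 19 (gather 8 zinc): brick=2 tin=1 window=18 zinc=11
After 20 (craft window): brick=2 tin=1 window=21 zinc=8
After 21 (craft window): brick=2 tin=1 window=24 zinc=5
After 22 (gather 6 zinc): brick=2 tin=1 window=24 zinc=11

Answer: brick=2 tin=1 window=24 zinc=11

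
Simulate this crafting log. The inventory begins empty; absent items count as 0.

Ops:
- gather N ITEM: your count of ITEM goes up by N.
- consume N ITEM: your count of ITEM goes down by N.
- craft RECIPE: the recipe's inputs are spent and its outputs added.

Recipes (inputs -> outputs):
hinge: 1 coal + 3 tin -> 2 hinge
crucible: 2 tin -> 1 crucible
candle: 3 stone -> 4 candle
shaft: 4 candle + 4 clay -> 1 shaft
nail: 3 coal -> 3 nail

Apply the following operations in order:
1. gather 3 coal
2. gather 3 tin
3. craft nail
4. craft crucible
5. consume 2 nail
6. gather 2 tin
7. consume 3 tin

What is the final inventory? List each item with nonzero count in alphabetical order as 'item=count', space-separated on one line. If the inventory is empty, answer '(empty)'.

Answer: crucible=1 nail=1

Derivation:
After 1 (gather 3 coal): coal=3
After 2 (gather 3 tin): coal=3 tin=3
After 3 (craft nail): nail=3 tin=3
After 4 (craft crucible): crucible=1 nail=3 tin=1
After 5 (consume 2 nail): crucible=1 nail=1 tin=1
After 6 (gather 2 tin): crucible=1 nail=1 tin=3
After 7 (consume 3 tin): crucible=1 nail=1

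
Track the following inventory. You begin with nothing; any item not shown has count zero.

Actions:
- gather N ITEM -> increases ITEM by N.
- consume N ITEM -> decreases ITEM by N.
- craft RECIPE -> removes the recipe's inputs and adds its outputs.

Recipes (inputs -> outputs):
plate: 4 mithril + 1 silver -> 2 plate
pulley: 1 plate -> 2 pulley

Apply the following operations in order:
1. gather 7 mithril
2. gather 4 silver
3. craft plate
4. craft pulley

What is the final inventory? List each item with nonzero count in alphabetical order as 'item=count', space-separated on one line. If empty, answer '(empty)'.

After 1 (gather 7 mithril): mithril=7
After 2 (gather 4 silver): mithril=7 silver=4
After 3 (craft plate): mithril=3 plate=2 silver=3
After 4 (craft pulley): mithril=3 plate=1 pulley=2 silver=3

Answer: mithril=3 plate=1 pulley=2 silver=3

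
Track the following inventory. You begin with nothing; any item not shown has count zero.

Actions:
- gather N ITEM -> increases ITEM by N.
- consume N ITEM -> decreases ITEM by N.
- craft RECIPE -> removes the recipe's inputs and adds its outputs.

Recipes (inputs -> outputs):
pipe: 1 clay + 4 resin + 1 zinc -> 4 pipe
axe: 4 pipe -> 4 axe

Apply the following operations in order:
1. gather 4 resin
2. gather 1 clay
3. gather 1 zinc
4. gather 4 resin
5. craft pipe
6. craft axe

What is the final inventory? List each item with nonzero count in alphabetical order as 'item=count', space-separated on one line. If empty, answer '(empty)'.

Answer: axe=4 resin=4

Derivation:
After 1 (gather 4 resin): resin=4
After 2 (gather 1 clay): clay=1 resin=4
After 3 (gather 1 zinc): clay=1 resin=4 zinc=1
After 4 (gather 4 resin): clay=1 resin=8 zinc=1
After 5 (craft pipe): pipe=4 resin=4
After 6 (craft axe): axe=4 resin=4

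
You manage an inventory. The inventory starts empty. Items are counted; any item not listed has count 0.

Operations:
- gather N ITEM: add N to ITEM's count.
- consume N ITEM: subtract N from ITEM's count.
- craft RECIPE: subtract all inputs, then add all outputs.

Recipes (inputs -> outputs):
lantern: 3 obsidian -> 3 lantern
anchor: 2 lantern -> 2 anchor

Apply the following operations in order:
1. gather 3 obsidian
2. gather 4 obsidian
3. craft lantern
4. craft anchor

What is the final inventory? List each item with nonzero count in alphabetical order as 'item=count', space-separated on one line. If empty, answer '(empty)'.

After 1 (gather 3 obsidian): obsidian=3
After 2 (gather 4 obsidian): obsidian=7
After 3 (craft lantern): lantern=3 obsidian=4
After 4 (craft anchor): anchor=2 lantern=1 obsidian=4

Answer: anchor=2 lantern=1 obsidian=4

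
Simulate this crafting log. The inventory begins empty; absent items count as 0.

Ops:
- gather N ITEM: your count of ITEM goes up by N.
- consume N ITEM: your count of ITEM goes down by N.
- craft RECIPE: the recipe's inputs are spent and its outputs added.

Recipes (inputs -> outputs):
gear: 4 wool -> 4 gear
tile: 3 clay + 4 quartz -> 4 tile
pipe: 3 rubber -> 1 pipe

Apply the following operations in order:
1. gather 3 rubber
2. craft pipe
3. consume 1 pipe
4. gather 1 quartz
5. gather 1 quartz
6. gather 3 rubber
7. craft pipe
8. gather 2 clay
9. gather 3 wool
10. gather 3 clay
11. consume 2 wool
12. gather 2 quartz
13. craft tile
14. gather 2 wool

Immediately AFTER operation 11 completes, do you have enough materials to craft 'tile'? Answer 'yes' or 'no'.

After 1 (gather 3 rubber): rubber=3
After 2 (craft pipe): pipe=1
After 3 (consume 1 pipe): (empty)
After 4 (gather 1 quartz): quartz=1
After 5 (gather 1 quartz): quartz=2
After 6 (gather 3 rubber): quartz=2 rubber=3
After 7 (craft pipe): pipe=1 quartz=2
After 8 (gather 2 clay): clay=2 pipe=1 quartz=2
After 9 (gather 3 wool): clay=2 pipe=1 quartz=2 wool=3
After 10 (gather 3 clay): clay=5 pipe=1 quartz=2 wool=3
After 11 (consume 2 wool): clay=5 pipe=1 quartz=2 wool=1

Answer: no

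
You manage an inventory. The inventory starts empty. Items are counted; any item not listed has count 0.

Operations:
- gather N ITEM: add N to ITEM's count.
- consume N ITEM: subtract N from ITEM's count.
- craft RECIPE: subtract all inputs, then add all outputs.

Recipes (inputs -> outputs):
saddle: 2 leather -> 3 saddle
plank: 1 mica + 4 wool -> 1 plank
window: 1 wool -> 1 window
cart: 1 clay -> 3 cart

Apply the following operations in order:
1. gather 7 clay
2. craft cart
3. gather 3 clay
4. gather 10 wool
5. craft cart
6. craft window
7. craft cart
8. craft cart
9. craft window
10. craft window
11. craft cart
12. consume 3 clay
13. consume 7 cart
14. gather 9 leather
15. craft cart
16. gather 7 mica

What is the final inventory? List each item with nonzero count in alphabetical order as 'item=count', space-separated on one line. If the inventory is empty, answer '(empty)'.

Answer: cart=11 clay=1 leather=9 mica=7 window=3 wool=7

Derivation:
After 1 (gather 7 clay): clay=7
After 2 (craft cart): cart=3 clay=6
After 3 (gather 3 clay): cart=3 clay=9
After 4 (gather 10 wool): cart=3 clay=9 wool=10
After 5 (craft cart): cart=6 clay=8 wool=10
After 6 (craft window): cart=6 clay=8 window=1 wool=9
After 7 (craft cart): cart=9 clay=7 window=1 wool=9
After 8 (craft cart): cart=12 clay=6 window=1 wool=9
After 9 (craft window): cart=12 clay=6 window=2 wool=8
After 10 (craft window): cart=12 clay=6 window=3 wool=7
After 11 (craft cart): cart=15 clay=5 window=3 wool=7
After 12 (consume 3 clay): cart=15 clay=2 window=3 wool=7
After 13 (consume 7 cart): cart=8 clay=2 window=3 wool=7
After 14 (gather 9 leather): cart=8 clay=2 leather=9 window=3 wool=7
After 15 (craft cart): cart=11 clay=1 leather=9 window=3 wool=7
After 16 (gather 7 mica): cart=11 clay=1 leather=9 mica=7 window=3 wool=7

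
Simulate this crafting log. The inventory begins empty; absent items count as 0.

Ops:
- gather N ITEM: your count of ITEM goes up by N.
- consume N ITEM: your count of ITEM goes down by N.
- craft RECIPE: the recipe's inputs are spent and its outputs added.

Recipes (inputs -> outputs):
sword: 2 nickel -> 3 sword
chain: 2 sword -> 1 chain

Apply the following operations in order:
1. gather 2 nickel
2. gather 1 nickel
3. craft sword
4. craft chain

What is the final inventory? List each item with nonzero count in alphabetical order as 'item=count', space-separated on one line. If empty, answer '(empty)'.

After 1 (gather 2 nickel): nickel=2
After 2 (gather 1 nickel): nickel=3
After 3 (craft sword): nickel=1 sword=3
After 4 (craft chain): chain=1 nickel=1 sword=1

Answer: chain=1 nickel=1 sword=1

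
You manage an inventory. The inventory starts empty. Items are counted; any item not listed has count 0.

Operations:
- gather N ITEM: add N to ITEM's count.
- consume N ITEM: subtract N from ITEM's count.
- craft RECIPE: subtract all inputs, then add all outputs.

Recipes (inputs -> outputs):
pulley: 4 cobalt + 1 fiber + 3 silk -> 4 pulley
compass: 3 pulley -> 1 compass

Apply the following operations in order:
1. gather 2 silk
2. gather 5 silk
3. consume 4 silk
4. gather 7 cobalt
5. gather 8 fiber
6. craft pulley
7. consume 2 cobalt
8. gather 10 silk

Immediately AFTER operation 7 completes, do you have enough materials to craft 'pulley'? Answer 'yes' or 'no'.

After 1 (gather 2 silk): silk=2
After 2 (gather 5 silk): silk=7
After 3 (consume 4 silk): silk=3
After 4 (gather 7 cobalt): cobalt=7 silk=3
After 5 (gather 8 fiber): cobalt=7 fiber=8 silk=3
After 6 (craft pulley): cobalt=3 fiber=7 pulley=4
After 7 (consume 2 cobalt): cobalt=1 fiber=7 pulley=4

Answer: no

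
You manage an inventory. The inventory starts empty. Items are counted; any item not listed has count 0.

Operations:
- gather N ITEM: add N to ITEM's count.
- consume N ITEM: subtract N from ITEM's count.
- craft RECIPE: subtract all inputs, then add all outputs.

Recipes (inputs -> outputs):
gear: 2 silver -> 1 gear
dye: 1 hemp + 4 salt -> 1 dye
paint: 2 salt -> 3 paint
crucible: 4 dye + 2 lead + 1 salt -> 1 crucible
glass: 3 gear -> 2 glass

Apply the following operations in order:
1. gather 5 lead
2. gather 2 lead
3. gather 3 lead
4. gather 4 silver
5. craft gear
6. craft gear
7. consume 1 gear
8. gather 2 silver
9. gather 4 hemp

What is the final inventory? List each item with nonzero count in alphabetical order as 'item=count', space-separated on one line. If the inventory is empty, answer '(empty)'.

Answer: gear=1 hemp=4 lead=10 silver=2

Derivation:
After 1 (gather 5 lead): lead=5
After 2 (gather 2 lead): lead=7
After 3 (gather 3 lead): lead=10
After 4 (gather 4 silver): lead=10 silver=4
After 5 (craft gear): gear=1 lead=10 silver=2
After 6 (craft gear): gear=2 lead=10
After 7 (consume 1 gear): gear=1 lead=10
After 8 (gather 2 silver): gear=1 lead=10 silver=2
After 9 (gather 4 hemp): gear=1 hemp=4 lead=10 silver=2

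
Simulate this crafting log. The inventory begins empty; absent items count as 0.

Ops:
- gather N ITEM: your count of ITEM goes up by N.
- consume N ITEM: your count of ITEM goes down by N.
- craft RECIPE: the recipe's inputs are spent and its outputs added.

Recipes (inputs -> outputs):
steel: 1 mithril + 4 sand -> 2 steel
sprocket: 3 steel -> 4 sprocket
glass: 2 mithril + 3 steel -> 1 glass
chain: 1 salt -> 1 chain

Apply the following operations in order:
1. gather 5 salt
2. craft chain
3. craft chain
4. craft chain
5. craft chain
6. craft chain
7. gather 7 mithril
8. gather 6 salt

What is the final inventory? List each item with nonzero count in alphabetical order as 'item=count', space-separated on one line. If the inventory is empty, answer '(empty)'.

After 1 (gather 5 salt): salt=5
After 2 (craft chain): chain=1 salt=4
After 3 (craft chain): chain=2 salt=3
After 4 (craft chain): chain=3 salt=2
After 5 (craft chain): chain=4 salt=1
After 6 (craft chain): chain=5
After 7 (gather 7 mithril): chain=5 mithril=7
After 8 (gather 6 salt): chain=5 mithril=7 salt=6

Answer: chain=5 mithril=7 salt=6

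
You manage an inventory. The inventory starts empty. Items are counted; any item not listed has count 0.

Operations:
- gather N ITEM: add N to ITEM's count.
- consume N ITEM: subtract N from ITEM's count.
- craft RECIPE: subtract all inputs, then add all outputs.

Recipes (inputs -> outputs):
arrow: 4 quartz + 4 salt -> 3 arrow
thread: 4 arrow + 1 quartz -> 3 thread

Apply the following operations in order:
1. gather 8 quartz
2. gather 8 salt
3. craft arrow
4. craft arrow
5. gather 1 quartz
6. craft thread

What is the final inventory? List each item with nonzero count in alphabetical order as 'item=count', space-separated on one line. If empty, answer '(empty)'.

Answer: arrow=2 thread=3

Derivation:
After 1 (gather 8 quartz): quartz=8
After 2 (gather 8 salt): quartz=8 salt=8
After 3 (craft arrow): arrow=3 quartz=4 salt=4
After 4 (craft arrow): arrow=6
After 5 (gather 1 quartz): arrow=6 quartz=1
After 6 (craft thread): arrow=2 thread=3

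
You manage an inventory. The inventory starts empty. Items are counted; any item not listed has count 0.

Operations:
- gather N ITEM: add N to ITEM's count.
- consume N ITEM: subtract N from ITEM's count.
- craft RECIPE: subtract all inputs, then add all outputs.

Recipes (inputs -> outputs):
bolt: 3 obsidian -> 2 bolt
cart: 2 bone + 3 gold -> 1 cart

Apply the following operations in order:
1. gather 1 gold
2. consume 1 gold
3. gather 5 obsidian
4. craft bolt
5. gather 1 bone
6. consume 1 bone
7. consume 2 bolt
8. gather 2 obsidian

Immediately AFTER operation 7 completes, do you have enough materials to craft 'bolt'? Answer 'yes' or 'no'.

After 1 (gather 1 gold): gold=1
After 2 (consume 1 gold): (empty)
After 3 (gather 5 obsidian): obsidian=5
After 4 (craft bolt): bolt=2 obsidian=2
After 5 (gather 1 bone): bolt=2 bone=1 obsidian=2
After 6 (consume 1 bone): bolt=2 obsidian=2
After 7 (consume 2 bolt): obsidian=2

Answer: no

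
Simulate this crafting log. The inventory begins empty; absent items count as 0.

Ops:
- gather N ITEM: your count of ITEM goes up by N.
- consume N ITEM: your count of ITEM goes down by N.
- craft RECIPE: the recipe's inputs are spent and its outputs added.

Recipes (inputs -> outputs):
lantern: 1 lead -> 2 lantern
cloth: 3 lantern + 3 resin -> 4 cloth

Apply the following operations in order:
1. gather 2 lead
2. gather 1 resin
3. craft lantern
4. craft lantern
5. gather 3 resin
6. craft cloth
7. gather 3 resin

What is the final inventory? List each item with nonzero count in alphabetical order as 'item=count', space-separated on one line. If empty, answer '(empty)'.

After 1 (gather 2 lead): lead=2
After 2 (gather 1 resin): lead=2 resin=1
After 3 (craft lantern): lantern=2 lead=1 resin=1
After 4 (craft lantern): lantern=4 resin=1
After 5 (gather 3 resin): lantern=4 resin=4
After 6 (craft cloth): cloth=4 lantern=1 resin=1
After 7 (gather 3 resin): cloth=4 lantern=1 resin=4

Answer: cloth=4 lantern=1 resin=4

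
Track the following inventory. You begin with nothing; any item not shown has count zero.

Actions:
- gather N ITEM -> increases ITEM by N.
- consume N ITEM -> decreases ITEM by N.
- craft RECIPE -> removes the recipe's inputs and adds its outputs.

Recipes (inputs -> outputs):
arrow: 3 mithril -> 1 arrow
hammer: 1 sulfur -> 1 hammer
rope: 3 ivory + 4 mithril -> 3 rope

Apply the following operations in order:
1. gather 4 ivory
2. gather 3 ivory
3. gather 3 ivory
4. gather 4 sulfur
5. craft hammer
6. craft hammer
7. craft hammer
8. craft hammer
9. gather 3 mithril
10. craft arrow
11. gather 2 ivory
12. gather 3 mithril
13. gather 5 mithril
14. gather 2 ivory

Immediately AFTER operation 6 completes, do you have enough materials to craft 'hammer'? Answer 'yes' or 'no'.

After 1 (gather 4 ivory): ivory=4
After 2 (gather 3 ivory): ivory=7
After 3 (gather 3 ivory): ivory=10
After 4 (gather 4 sulfur): ivory=10 sulfur=4
After 5 (craft hammer): hammer=1 ivory=10 sulfur=3
After 6 (craft hammer): hammer=2 ivory=10 sulfur=2

Answer: yes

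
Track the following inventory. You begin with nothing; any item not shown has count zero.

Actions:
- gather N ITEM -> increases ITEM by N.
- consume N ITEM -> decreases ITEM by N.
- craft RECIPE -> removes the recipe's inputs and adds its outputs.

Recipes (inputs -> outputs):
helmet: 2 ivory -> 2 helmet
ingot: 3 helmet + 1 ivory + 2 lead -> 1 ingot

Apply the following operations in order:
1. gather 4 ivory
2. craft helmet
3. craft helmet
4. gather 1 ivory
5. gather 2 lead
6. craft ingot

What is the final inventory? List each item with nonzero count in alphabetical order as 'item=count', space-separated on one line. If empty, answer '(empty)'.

After 1 (gather 4 ivory): ivory=4
After 2 (craft helmet): helmet=2 ivory=2
After 3 (craft helmet): helmet=4
After 4 (gather 1 ivory): helmet=4 ivory=1
After 5 (gather 2 lead): helmet=4 ivory=1 lead=2
After 6 (craft ingot): helmet=1 ingot=1

Answer: helmet=1 ingot=1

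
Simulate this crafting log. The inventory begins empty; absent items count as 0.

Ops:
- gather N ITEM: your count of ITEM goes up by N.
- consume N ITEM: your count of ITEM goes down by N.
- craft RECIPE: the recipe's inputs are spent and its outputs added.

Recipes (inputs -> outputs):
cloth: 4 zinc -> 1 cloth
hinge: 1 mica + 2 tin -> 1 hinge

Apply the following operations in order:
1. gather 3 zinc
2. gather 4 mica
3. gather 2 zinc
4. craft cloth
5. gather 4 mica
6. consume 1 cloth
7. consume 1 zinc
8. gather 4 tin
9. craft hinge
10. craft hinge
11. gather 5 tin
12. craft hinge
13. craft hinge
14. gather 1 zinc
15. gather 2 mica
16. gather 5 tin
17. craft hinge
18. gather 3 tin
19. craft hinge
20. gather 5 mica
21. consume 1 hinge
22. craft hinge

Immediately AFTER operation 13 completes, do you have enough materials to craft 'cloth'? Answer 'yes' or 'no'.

Answer: no

Derivation:
After 1 (gather 3 zinc): zinc=3
After 2 (gather 4 mica): mica=4 zinc=3
After 3 (gather 2 zinc): mica=4 zinc=5
After 4 (craft cloth): cloth=1 mica=4 zinc=1
After 5 (gather 4 mica): cloth=1 mica=8 zinc=1
After 6 (consume 1 cloth): mica=8 zinc=1
After 7 (consume 1 zinc): mica=8
After 8 (gather 4 tin): mica=8 tin=4
After 9 (craft hinge): hinge=1 mica=7 tin=2
After 10 (craft hinge): hinge=2 mica=6
After 11 (gather 5 tin): hinge=2 mica=6 tin=5
After 12 (craft hinge): hinge=3 mica=5 tin=3
After 13 (craft hinge): hinge=4 mica=4 tin=1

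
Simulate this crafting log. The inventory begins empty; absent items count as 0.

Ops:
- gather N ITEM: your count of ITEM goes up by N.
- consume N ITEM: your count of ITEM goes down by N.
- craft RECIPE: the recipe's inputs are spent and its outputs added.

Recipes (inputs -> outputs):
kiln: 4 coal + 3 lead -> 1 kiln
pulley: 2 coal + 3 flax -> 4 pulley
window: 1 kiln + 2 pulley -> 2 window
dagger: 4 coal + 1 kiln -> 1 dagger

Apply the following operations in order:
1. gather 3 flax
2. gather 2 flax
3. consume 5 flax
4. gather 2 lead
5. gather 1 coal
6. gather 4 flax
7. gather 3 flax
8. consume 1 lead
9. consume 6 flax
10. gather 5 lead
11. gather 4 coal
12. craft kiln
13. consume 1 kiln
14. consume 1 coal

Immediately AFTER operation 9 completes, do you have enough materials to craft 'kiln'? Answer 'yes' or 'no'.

Answer: no

Derivation:
After 1 (gather 3 flax): flax=3
After 2 (gather 2 flax): flax=5
After 3 (consume 5 flax): (empty)
After 4 (gather 2 lead): lead=2
After 5 (gather 1 coal): coal=1 lead=2
After 6 (gather 4 flax): coal=1 flax=4 lead=2
After 7 (gather 3 flax): coal=1 flax=7 lead=2
After 8 (consume 1 lead): coal=1 flax=7 lead=1
After 9 (consume 6 flax): coal=1 flax=1 lead=1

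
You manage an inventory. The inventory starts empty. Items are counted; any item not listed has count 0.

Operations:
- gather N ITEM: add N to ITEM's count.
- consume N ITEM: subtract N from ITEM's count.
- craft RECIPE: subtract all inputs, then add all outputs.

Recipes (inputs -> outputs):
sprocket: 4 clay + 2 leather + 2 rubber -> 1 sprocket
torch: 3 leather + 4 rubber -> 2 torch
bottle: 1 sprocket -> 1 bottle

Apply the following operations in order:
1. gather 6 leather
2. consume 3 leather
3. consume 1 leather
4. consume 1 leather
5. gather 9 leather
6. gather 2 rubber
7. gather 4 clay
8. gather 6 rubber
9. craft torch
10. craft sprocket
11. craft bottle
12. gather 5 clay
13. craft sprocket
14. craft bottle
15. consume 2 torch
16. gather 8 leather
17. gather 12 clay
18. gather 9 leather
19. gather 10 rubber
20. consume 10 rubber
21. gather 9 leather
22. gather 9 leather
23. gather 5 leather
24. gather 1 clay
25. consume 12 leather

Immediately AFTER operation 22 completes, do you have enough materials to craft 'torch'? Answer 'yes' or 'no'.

After 1 (gather 6 leather): leather=6
After 2 (consume 3 leather): leather=3
After 3 (consume 1 leather): leather=2
After 4 (consume 1 leather): leather=1
After 5 (gather 9 leather): leather=10
After 6 (gather 2 rubber): leather=10 rubber=2
After 7 (gather 4 clay): clay=4 leather=10 rubber=2
After 8 (gather 6 rubber): clay=4 leather=10 rubber=8
After 9 (craft torch): clay=4 leather=7 rubber=4 torch=2
After 10 (craft sprocket): leather=5 rubber=2 sprocket=1 torch=2
After 11 (craft bottle): bottle=1 leather=5 rubber=2 torch=2
After 12 (gather 5 clay): bottle=1 clay=5 leather=5 rubber=2 torch=2
After 13 (craft sprocket): bottle=1 clay=1 leather=3 sprocket=1 torch=2
After 14 (craft bottle): bottle=2 clay=1 leather=3 torch=2
After 15 (consume 2 torch): bottle=2 clay=1 leather=3
After 16 (gather 8 leather): bottle=2 clay=1 leather=11
After 17 (gather 12 clay): bottle=2 clay=13 leather=11
After 18 (gather 9 leather): bottle=2 clay=13 leather=20
After 19 (gather 10 rubber): bottle=2 clay=13 leather=20 rubber=10
After 20 (consume 10 rubber): bottle=2 clay=13 leather=20
After 21 (gather 9 leather): bottle=2 clay=13 leather=29
After 22 (gather 9 leather): bottle=2 clay=13 leather=38

Answer: no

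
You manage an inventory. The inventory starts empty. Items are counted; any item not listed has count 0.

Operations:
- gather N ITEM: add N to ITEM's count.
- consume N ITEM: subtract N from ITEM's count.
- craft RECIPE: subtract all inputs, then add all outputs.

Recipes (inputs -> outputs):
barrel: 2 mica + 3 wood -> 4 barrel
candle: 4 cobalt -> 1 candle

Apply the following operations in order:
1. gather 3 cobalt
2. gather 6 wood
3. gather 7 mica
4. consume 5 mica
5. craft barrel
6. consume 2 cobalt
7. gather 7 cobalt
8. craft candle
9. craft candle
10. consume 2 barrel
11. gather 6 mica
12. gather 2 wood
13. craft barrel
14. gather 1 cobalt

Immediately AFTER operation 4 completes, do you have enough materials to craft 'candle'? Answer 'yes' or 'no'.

Answer: no

Derivation:
After 1 (gather 3 cobalt): cobalt=3
After 2 (gather 6 wood): cobalt=3 wood=6
After 3 (gather 7 mica): cobalt=3 mica=7 wood=6
After 4 (consume 5 mica): cobalt=3 mica=2 wood=6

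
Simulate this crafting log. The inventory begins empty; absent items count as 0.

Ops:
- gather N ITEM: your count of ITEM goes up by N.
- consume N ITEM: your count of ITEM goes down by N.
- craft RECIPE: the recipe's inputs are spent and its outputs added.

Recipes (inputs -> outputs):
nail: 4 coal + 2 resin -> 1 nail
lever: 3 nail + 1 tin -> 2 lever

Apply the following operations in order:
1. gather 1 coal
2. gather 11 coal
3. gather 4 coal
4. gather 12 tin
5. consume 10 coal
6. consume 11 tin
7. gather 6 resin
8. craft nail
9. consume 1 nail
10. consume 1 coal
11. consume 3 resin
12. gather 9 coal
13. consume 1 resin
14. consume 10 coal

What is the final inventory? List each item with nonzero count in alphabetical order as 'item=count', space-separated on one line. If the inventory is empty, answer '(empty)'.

After 1 (gather 1 coal): coal=1
After 2 (gather 11 coal): coal=12
After 3 (gather 4 coal): coal=16
After 4 (gather 12 tin): coal=16 tin=12
After 5 (consume 10 coal): coal=6 tin=12
After 6 (consume 11 tin): coal=6 tin=1
After 7 (gather 6 resin): coal=6 resin=6 tin=1
After 8 (craft nail): coal=2 nail=1 resin=4 tin=1
After 9 (consume 1 nail): coal=2 resin=4 tin=1
After 10 (consume 1 coal): coal=1 resin=4 tin=1
After 11 (consume 3 resin): coal=1 resin=1 tin=1
After 12 (gather 9 coal): coal=10 resin=1 tin=1
After 13 (consume 1 resin): coal=10 tin=1
After 14 (consume 10 coal): tin=1

Answer: tin=1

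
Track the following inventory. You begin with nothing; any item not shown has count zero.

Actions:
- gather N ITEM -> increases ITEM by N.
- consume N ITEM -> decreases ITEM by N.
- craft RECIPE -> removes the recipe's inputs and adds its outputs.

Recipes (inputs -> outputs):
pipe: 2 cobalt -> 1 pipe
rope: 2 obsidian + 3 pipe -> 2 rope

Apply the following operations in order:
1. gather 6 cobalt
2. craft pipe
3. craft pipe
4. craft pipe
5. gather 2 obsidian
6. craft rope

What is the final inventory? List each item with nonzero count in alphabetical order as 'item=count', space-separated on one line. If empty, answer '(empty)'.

Answer: rope=2

Derivation:
After 1 (gather 6 cobalt): cobalt=6
After 2 (craft pipe): cobalt=4 pipe=1
After 3 (craft pipe): cobalt=2 pipe=2
After 4 (craft pipe): pipe=3
After 5 (gather 2 obsidian): obsidian=2 pipe=3
After 6 (craft rope): rope=2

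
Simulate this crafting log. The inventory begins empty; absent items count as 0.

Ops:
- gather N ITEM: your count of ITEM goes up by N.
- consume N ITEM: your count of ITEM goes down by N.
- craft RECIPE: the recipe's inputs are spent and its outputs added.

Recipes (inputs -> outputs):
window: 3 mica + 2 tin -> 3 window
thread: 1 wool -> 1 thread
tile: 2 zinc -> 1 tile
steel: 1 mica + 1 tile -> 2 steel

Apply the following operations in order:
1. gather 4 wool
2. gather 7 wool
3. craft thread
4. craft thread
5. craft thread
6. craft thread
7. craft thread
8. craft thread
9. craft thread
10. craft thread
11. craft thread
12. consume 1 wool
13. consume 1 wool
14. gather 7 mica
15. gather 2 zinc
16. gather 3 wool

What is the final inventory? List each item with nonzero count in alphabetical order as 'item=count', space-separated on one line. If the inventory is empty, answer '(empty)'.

Answer: mica=7 thread=9 wool=3 zinc=2

Derivation:
After 1 (gather 4 wool): wool=4
After 2 (gather 7 wool): wool=11
After 3 (craft thread): thread=1 wool=10
After 4 (craft thread): thread=2 wool=9
After 5 (craft thread): thread=3 wool=8
After 6 (craft thread): thread=4 wool=7
After 7 (craft thread): thread=5 wool=6
After 8 (craft thread): thread=6 wool=5
After 9 (craft thread): thread=7 wool=4
After 10 (craft thread): thread=8 wool=3
After 11 (craft thread): thread=9 wool=2
After 12 (consume 1 wool): thread=9 wool=1
After 13 (consume 1 wool): thread=9
After 14 (gather 7 mica): mica=7 thread=9
After 15 (gather 2 zinc): mica=7 thread=9 zinc=2
After 16 (gather 3 wool): mica=7 thread=9 wool=3 zinc=2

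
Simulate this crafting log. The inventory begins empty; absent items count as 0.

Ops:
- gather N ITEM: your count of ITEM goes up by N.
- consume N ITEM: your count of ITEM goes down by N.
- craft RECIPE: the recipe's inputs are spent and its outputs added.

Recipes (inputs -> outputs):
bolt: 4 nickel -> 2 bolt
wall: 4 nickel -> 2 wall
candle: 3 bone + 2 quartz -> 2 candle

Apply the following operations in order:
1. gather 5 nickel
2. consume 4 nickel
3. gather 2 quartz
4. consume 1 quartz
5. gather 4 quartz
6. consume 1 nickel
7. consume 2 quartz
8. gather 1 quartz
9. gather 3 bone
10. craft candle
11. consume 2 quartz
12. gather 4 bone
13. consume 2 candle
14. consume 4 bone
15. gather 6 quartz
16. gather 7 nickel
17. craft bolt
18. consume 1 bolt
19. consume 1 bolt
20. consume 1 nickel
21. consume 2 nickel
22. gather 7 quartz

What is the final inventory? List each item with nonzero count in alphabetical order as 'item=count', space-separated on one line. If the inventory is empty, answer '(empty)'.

After 1 (gather 5 nickel): nickel=5
After 2 (consume 4 nickel): nickel=1
After 3 (gather 2 quartz): nickel=1 quartz=2
After 4 (consume 1 quartz): nickel=1 quartz=1
After 5 (gather 4 quartz): nickel=1 quartz=5
After 6 (consume 1 nickel): quartz=5
After 7 (consume 2 quartz): quartz=3
After 8 (gather 1 quartz): quartz=4
After 9 (gather 3 bone): bone=3 quartz=4
After 10 (craft candle): candle=2 quartz=2
After 11 (consume 2 quartz): candle=2
After 12 (gather 4 bone): bone=4 candle=2
After 13 (consume 2 candle): bone=4
After 14 (consume 4 bone): (empty)
After 15 (gather 6 quartz): quartz=6
After 16 (gather 7 nickel): nickel=7 quartz=6
After 17 (craft bolt): bolt=2 nickel=3 quartz=6
After 18 (consume 1 bolt): bolt=1 nickel=3 quartz=6
After 19 (consume 1 bolt): nickel=3 quartz=6
After 20 (consume 1 nickel): nickel=2 quartz=6
After 21 (consume 2 nickel): quartz=6
After 22 (gather 7 quartz): quartz=13

Answer: quartz=13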